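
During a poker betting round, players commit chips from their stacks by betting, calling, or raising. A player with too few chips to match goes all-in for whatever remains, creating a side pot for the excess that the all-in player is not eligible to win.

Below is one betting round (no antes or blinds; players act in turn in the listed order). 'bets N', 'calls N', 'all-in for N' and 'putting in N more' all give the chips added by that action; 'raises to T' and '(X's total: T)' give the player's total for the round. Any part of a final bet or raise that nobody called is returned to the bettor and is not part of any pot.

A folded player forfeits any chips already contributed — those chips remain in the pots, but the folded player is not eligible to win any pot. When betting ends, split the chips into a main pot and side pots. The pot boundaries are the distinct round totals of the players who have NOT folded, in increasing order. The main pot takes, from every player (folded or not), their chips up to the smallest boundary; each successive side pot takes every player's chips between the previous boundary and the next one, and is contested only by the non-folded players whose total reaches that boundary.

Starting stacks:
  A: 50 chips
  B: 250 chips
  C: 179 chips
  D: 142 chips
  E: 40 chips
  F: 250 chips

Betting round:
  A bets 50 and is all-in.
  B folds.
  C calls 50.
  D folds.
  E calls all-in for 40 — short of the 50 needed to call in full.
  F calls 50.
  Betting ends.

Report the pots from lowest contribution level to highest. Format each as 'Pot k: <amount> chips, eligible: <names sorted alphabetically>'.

Pot 1: 160 chips, eligible: A, C, E, F
Pot 2: 30 chips, eligible: A, C, F

Derivation:
Contributions: A=50, C=50, E=40, F=50
Folded: B, D
Pot levels (distinct totals of non-folded players): 40, 50
Layer 1-40: 40 each from A, C, E, F = 40*4 = 160 chips; eligible A, C, E, F
Layer 41-50: 10 each from A, C, F = 10*3 = 30 chips; eligible A, C, F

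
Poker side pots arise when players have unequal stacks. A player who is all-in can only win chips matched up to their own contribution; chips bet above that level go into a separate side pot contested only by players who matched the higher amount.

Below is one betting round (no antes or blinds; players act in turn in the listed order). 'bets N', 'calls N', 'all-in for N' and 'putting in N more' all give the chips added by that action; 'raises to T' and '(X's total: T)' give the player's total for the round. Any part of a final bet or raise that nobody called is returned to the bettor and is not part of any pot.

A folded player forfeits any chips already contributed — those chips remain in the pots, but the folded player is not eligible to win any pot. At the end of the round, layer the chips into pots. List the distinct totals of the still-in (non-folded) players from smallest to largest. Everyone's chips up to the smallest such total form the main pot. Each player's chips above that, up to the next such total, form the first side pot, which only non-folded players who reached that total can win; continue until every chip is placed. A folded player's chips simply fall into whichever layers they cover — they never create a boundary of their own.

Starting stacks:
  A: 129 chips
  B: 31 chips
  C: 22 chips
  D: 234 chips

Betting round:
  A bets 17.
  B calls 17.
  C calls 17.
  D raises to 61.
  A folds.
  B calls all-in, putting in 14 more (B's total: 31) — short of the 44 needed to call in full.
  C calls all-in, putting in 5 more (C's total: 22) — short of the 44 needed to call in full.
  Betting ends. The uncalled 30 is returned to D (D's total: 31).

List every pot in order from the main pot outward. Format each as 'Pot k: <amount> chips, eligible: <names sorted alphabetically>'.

Contributions (after 30 returned to D): A=17, B=31, C=22, D=31
Folded: A
Pot levels (distinct totals of non-folded players): 22, 31
Layer 1-22: A 17 + B 22 + C 22 + D 22 = 83 chips; eligible B, C, D
Layer 23-31: 9 each from B, D = 9*2 = 18 chips; eligible B, D

Pot 1: 83 chips, eligible: B, C, D
Pot 2: 18 chips, eligible: B, D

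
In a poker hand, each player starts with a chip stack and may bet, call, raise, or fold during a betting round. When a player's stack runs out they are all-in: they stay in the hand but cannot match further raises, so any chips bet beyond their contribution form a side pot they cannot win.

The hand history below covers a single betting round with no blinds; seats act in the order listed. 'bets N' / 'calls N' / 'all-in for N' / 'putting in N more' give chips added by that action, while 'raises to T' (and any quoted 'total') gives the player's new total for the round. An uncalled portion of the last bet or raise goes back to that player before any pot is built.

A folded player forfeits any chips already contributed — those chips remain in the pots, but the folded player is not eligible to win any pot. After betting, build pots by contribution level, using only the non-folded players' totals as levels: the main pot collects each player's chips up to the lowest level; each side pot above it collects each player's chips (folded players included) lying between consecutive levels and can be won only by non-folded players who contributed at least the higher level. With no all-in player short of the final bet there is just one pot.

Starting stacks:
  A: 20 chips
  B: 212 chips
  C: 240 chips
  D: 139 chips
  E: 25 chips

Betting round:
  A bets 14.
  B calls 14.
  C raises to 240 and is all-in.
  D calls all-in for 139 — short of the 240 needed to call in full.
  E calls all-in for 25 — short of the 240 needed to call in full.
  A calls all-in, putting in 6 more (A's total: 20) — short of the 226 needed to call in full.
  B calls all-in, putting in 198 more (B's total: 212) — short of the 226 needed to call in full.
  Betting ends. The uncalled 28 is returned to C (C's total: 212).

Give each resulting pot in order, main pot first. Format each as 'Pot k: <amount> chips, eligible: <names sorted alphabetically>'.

Contributions (after 28 returned to C): A=20, B=212, C=212, D=139, E=25
Pot levels (distinct totals of non-folded players): 20, 25, 139, 212
Layer 1-20: 20 each from A, B, C, D, E = 20*5 = 100 chips; eligible A, B, C, D, E
Layer 21-25: 5 each from B, C, D, E = 5*4 = 20 chips; eligible B, C, D, E
Layer 26-139: 114 each from B, C, D = 114*3 = 342 chips; eligible B, C, D
Layer 140-212: 73 each from B, C = 73*2 = 146 chips; eligible B, C

Pot 1: 100 chips, eligible: A, B, C, D, E
Pot 2: 20 chips, eligible: B, C, D, E
Pot 3: 342 chips, eligible: B, C, D
Pot 4: 146 chips, eligible: B, C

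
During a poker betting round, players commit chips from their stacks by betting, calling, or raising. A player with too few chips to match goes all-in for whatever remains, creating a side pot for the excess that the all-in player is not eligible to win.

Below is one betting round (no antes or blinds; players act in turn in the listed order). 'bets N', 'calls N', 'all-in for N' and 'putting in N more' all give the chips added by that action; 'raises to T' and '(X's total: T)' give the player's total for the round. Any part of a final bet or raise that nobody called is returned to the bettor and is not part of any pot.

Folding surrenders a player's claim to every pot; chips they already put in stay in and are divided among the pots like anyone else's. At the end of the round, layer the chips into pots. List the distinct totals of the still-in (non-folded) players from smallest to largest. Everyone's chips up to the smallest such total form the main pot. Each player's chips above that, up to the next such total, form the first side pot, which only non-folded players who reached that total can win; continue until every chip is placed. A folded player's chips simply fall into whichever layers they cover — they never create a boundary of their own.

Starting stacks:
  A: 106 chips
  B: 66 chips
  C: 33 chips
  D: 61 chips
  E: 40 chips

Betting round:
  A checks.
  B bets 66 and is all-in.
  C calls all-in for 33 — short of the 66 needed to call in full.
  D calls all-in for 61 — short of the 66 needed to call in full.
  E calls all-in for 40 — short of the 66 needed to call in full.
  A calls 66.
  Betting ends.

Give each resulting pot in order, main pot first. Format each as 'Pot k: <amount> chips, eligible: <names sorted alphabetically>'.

Contributions: A=66, B=66, C=33, D=61, E=40
Pot levels (distinct totals of non-folded players): 33, 40, 61, 66
Layer 1-33: 33 each from A, B, C, D, E = 33*5 = 165 chips; eligible A, B, C, D, E
Layer 34-40: 7 each from A, B, D, E = 7*4 = 28 chips; eligible A, B, D, E
Layer 41-61: 21 each from A, B, D = 21*3 = 63 chips; eligible A, B, D
Layer 62-66: 5 each from A, B = 5*2 = 10 chips; eligible A, B

Pot 1: 165 chips, eligible: A, B, C, D, E
Pot 2: 28 chips, eligible: A, B, D, E
Pot 3: 63 chips, eligible: A, B, D
Pot 4: 10 chips, eligible: A, B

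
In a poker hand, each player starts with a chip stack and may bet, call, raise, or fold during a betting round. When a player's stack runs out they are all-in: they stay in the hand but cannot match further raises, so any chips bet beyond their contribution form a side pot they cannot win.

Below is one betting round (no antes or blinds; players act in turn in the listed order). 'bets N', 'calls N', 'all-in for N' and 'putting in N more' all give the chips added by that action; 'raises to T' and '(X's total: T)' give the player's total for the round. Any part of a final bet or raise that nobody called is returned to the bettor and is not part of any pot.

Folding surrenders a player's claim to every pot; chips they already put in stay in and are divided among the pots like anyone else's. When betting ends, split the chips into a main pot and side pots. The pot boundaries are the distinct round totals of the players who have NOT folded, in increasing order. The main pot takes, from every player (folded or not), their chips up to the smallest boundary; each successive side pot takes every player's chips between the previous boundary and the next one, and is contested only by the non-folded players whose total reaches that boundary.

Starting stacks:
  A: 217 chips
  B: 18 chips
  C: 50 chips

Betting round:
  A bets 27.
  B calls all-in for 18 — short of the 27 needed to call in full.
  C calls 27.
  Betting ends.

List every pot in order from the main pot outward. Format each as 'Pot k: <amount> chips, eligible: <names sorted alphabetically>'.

Pot 1: 54 chips, eligible: A, B, C
Pot 2: 18 chips, eligible: A, C

Derivation:
Contributions: A=27, B=18, C=27
Pot levels (distinct totals of non-folded players): 18, 27
Layer 1-18: 18 each from A, B, C = 18*3 = 54 chips; eligible A, B, C
Layer 19-27: 9 each from A, C = 9*2 = 18 chips; eligible A, C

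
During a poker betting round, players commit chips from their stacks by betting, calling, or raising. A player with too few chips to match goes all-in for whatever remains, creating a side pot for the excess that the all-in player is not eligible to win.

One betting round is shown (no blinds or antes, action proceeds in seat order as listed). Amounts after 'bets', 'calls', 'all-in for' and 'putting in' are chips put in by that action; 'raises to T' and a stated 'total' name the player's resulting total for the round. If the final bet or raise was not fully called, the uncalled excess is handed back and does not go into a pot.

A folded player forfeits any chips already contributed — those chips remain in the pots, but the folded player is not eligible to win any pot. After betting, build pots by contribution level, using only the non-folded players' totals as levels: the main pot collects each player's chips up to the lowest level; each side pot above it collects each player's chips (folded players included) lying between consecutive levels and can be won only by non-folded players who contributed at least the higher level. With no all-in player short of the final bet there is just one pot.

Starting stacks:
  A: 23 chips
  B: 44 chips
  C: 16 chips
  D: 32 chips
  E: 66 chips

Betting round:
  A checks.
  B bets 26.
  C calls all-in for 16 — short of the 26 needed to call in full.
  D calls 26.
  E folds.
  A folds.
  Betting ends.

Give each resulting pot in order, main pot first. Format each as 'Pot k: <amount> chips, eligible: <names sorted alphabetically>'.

Contributions: B=26, C=16, D=26
Folded: A, E
Pot levels (distinct totals of non-folded players): 16, 26
Layer 1-16: 16 each from B, C, D = 16*3 = 48 chips; eligible B, C, D
Layer 17-26: 10 each from B, D = 10*2 = 20 chips; eligible B, D

Pot 1: 48 chips, eligible: B, C, D
Pot 2: 20 chips, eligible: B, D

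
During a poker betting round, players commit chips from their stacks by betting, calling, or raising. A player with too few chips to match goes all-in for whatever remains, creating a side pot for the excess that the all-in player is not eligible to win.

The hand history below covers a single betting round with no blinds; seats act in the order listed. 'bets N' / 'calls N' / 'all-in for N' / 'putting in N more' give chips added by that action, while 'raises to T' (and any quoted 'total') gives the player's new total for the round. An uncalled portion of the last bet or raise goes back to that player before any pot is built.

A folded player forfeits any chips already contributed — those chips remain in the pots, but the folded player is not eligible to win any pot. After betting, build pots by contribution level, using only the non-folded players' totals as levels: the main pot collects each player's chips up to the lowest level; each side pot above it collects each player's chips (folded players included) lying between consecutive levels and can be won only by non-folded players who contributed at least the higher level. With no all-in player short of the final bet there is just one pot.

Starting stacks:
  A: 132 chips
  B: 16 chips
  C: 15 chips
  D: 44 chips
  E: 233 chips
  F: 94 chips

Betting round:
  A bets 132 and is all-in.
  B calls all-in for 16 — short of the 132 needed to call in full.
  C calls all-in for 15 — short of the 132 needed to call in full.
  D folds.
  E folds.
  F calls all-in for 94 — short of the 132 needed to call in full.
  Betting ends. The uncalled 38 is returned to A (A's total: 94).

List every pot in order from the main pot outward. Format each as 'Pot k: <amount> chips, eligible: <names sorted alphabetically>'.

Pot 1: 60 chips, eligible: A, B, C, F
Pot 2: 3 chips, eligible: A, B, F
Pot 3: 156 chips, eligible: A, F

Derivation:
Contributions (after 38 returned to A): A=94, B=16, C=15, F=94
Folded: D, E
Pot levels (distinct totals of non-folded players): 15, 16, 94
Layer 1-15: 15 each from A, B, C, F = 15*4 = 60 chips; eligible A, B, C, F
Layer 16-16: 1 each from A, B, F = 1*3 = 3 chips; eligible A, B, F
Layer 17-94: 78 each from A, F = 78*2 = 156 chips; eligible A, F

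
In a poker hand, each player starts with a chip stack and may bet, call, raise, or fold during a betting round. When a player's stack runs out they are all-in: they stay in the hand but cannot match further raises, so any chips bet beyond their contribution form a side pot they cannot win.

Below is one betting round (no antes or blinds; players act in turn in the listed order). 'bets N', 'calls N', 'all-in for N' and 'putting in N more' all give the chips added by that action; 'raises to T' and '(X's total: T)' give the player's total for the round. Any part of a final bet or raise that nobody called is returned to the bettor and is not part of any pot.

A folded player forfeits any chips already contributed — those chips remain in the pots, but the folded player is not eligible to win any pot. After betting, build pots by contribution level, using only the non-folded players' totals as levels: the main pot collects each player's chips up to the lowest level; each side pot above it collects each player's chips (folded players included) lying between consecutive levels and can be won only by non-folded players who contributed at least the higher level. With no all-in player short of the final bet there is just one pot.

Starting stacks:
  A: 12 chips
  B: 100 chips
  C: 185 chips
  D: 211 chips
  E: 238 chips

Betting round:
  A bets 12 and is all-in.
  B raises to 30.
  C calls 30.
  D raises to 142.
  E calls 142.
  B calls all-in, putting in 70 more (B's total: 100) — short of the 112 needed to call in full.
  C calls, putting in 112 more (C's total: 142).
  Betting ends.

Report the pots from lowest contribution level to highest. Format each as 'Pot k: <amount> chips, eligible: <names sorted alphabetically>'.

Pot 1: 60 chips, eligible: A, B, C, D, E
Pot 2: 352 chips, eligible: B, C, D, E
Pot 3: 126 chips, eligible: C, D, E

Derivation:
Contributions: A=12, B=100, C=142, D=142, E=142
Pot levels (distinct totals of non-folded players): 12, 100, 142
Layer 1-12: 12 each from A, B, C, D, E = 12*5 = 60 chips; eligible A, B, C, D, E
Layer 13-100: 88 each from B, C, D, E = 88*4 = 352 chips; eligible B, C, D, E
Layer 101-142: 42 each from C, D, E = 42*3 = 126 chips; eligible C, D, E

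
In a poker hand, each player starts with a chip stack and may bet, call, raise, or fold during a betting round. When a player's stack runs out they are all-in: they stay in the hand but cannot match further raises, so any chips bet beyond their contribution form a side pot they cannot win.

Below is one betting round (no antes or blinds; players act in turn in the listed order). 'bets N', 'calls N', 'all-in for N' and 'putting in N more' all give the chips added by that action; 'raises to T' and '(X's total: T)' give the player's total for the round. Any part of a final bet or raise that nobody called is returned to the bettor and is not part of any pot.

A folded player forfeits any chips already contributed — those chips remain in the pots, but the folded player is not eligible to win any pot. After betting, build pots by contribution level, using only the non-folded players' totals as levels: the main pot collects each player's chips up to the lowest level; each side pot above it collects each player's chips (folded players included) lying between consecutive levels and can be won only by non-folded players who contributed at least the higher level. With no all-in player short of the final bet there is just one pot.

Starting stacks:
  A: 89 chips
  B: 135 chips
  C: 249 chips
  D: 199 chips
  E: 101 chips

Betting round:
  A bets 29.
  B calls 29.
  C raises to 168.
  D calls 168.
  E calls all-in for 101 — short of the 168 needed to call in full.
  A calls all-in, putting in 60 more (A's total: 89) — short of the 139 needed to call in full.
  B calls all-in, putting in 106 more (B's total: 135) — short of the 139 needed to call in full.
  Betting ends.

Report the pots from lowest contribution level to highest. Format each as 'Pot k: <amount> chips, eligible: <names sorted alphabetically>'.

Contributions: A=89, B=135, C=168, D=168, E=101
Pot levels (distinct totals of non-folded players): 89, 101, 135, 168
Layer 1-89: 89 each from A, B, C, D, E = 89*5 = 445 chips; eligible A, B, C, D, E
Layer 90-101: 12 each from B, C, D, E = 12*4 = 48 chips; eligible B, C, D, E
Layer 102-135: 34 each from B, C, D = 34*3 = 102 chips; eligible B, C, D
Layer 136-168: 33 each from C, D = 33*2 = 66 chips; eligible C, D

Pot 1: 445 chips, eligible: A, B, C, D, E
Pot 2: 48 chips, eligible: B, C, D, E
Pot 3: 102 chips, eligible: B, C, D
Pot 4: 66 chips, eligible: C, D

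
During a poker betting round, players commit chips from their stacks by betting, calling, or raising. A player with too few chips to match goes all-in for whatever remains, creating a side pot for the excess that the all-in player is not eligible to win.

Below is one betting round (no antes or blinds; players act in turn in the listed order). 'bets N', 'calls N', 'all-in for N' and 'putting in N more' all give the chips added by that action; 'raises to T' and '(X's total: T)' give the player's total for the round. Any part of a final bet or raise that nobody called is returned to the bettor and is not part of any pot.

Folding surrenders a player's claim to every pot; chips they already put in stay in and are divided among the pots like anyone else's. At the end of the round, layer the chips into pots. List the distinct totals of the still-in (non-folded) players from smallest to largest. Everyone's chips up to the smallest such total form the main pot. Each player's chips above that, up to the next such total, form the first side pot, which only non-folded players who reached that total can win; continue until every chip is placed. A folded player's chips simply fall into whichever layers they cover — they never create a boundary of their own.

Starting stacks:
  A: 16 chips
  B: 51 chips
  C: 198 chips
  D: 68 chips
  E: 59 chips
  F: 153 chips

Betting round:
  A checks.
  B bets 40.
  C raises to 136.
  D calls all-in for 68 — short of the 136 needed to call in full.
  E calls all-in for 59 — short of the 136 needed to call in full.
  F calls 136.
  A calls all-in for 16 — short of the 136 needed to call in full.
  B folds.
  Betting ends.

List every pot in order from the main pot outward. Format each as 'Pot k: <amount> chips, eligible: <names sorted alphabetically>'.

Contributions: A=16, B=40, C=136, D=68, E=59, F=136
Folded: B
Pot levels (distinct totals of non-folded players): 16, 59, 68, 136
Layer 1-16: 16 each from A, B, C, D, E, F = 16*6 = 96 chips; eligible A, C, D, E, F
Layer 17-59: B 24 + C 43 + D 43 + E 43 + F 43 = 196 chips; eligible C, D, E, F
Layer 60-68: 9 each from C, D, F = 9*3 = 27 chips; eligible C, D, F
Layer 69-136: 68 each from C, F = 68*2 = 136 chips; eligible C, F

Pot 1: 96 chips, eligible: A, C, D, E, F
Pot 2: 196 chips, eligible: C, D, E, F
Pot 3: 27 chips, eligible: C, D, F
Pot 4: 136 chips, eligible: C, F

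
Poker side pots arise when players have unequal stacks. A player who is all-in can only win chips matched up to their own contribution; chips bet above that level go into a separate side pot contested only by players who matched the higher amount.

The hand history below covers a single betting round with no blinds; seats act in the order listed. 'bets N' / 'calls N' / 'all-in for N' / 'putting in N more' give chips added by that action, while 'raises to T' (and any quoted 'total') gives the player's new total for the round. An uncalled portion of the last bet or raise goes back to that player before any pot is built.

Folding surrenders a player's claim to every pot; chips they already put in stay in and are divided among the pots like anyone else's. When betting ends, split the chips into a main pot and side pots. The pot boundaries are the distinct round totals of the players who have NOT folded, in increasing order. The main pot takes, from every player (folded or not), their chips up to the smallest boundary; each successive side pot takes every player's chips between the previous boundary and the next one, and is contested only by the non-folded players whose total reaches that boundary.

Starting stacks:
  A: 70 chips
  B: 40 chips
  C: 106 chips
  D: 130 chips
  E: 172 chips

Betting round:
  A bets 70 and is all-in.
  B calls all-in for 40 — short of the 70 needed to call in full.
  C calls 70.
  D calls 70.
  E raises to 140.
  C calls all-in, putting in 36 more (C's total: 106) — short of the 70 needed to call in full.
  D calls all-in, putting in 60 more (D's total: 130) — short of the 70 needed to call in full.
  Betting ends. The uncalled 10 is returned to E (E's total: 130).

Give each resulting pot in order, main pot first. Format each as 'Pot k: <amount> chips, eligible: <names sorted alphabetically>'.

Pot 1: 200 chips, eligible: A, B, C, D, E
Pot 2: 120 chips, eligible: A, C, D, E
Pot 3: 108 chips, eligible: C, D, E
Pot 4: 48 chips, eligible: D, E

Derivation:
Contributions (after 10 returned to E): A=70, B=40, C=106, D=130, E=130
Pot levels (distinct totals of non-folded players): 40, 70, 106, 130
Layer 1-40: 40 each from A, B, C, D, E = 40*5 = 200 chips; eligible A, B, C, D, E
Layer 41-70: 30 each from A, C, D, E = 30*4 = 120 chips; eligible A, C, D, E
Layer 71-106: 36 each from C, D, E = 36*3 = 108 chips; eligible C, D, E
Layer 107-130: 24 each from D, E = 24*2 = 48 chips; eligible D, E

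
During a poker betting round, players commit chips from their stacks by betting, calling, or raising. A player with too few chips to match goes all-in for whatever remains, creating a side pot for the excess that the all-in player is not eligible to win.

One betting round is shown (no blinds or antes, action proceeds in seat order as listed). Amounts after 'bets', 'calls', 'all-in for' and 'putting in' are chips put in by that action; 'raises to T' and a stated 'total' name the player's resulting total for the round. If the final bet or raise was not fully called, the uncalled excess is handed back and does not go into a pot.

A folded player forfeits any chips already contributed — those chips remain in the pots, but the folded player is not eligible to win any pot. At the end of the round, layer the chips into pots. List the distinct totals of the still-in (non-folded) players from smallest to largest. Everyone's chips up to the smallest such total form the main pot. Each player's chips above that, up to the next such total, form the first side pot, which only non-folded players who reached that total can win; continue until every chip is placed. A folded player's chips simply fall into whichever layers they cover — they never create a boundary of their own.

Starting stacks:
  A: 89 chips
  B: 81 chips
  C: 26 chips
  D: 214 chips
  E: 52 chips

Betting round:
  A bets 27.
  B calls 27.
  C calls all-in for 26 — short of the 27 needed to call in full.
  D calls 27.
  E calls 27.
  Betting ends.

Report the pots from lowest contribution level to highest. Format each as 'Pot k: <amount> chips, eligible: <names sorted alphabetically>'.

Contributions: A=27, B=27, C=26, D=27, E=27
Pot levels (distinct totals of non-folded players): 26, 27
Layer 1-26: 26 each from A, B, C, D, E = 26*5 = 130 chips; eligible A, B, C, D, E
Layer 27-27: 1 each from A, B, D, E = 1*4 = 4 chips; eligible A, B, D, E

Pot 1: 130 chips, eligible: A, B, C, D, E
Pot 2: 4 chips, eligible: A, B, D, E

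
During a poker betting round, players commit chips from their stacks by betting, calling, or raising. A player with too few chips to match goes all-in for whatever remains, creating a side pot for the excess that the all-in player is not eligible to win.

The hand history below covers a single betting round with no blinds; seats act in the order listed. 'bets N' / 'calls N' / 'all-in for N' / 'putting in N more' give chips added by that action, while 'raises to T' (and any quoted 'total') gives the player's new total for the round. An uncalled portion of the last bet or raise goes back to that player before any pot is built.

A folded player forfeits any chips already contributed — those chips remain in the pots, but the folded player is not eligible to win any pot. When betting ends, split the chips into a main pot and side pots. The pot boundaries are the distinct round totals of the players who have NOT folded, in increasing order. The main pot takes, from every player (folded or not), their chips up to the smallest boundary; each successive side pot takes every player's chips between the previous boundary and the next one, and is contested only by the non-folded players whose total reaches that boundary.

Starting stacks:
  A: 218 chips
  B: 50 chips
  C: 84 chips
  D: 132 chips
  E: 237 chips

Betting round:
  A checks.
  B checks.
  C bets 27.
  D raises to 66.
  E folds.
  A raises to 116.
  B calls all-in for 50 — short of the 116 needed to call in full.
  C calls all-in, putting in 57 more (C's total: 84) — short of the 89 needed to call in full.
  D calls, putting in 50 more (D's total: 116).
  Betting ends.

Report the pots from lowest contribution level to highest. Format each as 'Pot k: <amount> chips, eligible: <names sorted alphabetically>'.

Contributions: A=116, B=50, C=84, D=116
Folded: E
Pot levels (distinct totals of non-folded players): 50, 84, 116
Layer 1-50: 50 each from A, B, C, D = 50*4 = 200 chips; eligible A, B, C, D
Layer 51-84: 34 each from A, C, D = 34*3 = 102 chips; eligible A, C, D
Layer 85-116: 32 each from A, D = 32*2 = 64 chips; eligible A, D

Pot 1: 200 chips, eligible: A, B, C, D
Pot 2: 102 chips, eligible: A, C, D
Pot 3: 64 chips, eligible: A, D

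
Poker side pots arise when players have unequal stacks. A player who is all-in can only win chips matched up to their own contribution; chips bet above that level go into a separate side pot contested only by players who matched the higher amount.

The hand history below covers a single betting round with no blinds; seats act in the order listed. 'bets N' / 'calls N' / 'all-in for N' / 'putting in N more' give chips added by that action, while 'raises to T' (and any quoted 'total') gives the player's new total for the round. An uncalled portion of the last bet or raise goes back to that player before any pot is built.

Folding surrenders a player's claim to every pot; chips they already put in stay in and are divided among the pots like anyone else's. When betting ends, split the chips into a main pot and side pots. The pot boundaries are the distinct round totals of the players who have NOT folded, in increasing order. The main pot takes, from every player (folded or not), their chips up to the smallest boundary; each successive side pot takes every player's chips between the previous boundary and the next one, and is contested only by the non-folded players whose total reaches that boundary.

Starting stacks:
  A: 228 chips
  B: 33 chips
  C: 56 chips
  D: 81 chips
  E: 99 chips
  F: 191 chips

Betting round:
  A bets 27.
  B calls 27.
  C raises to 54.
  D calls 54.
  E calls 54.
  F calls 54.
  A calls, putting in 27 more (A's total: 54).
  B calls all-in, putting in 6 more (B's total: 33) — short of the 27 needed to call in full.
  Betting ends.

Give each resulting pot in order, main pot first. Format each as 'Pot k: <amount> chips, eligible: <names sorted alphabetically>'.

Contributions: A=54, B=33, C=54, D=54, E=54, F=54
Pot levels (distinct totals of non-folded players): 33, 54
Layer 1-33: 33 each from A, B, C, D, E, F = 33*6 = 198 chips; eligible A, B, C, D, E, F
Layer 34-54: 21 each from A, C, D, E, F = 21*5 = 105 chips; eligible A, C, D, E, F

Pot 1: 198 chips, eligible: A, B, C, D, E, F
Pot 2: 105 chips, eligible: A, C, D, E, F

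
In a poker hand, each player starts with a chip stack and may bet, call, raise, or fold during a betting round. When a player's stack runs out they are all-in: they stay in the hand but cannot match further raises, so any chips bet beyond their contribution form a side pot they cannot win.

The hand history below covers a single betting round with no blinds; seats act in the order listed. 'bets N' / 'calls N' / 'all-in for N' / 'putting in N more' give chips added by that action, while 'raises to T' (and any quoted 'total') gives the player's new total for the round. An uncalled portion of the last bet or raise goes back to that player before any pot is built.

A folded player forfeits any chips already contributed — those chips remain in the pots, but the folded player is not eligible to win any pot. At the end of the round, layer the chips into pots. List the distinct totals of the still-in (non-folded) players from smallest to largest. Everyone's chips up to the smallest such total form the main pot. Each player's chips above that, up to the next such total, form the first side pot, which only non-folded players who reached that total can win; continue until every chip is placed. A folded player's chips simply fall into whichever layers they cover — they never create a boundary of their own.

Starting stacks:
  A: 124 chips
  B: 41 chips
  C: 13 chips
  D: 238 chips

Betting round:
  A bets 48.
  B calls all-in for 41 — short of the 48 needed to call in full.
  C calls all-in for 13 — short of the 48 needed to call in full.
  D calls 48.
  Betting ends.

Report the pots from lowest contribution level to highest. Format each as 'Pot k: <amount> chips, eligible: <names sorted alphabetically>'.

Pot 1: 52 chips, eligible: A, B, C, D
Pot 2: 84 chips, eligible: A, B, D
Pot 3: 14 chips, eligible: A, D

Derivation:
Contributions: A=48, B=41, C=13, D=48
Pot levels (distinct totals of non-folded players): 13, 41, 48
Layer 1-13: 13 each from A, B, C, D = 13*4 = 52 chips; eligible A, B, C, D
Layer 14-41: 28 each from A, B, D = 28*3 = 84 chips; eligible A, B, D
Layer 42-48: 7 each from A, D = 7*2 = 14 chips; eligible A, D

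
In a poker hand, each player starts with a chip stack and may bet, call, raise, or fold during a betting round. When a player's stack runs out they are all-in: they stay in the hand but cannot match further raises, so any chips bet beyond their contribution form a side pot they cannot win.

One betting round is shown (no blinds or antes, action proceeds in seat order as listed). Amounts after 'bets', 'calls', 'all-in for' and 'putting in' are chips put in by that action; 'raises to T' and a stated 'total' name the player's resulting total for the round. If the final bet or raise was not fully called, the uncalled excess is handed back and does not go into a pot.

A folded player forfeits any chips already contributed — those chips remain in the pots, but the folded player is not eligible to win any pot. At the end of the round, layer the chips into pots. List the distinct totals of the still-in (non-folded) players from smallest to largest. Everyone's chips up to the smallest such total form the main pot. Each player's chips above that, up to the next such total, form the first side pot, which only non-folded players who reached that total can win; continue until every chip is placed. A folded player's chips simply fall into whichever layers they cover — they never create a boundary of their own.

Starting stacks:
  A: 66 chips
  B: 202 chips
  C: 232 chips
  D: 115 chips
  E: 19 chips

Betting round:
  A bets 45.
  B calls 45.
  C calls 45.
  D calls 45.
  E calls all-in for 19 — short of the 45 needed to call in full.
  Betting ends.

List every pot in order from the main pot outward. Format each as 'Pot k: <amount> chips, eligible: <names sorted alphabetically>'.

Contributions: A=45, B=45, C=45, D=45, E=19
Pot levels (distinct totals of non-folded players): 19, 45
Layer 1-19: 19 each from A, B, C, D, E = 19*5 = 95 chips; eligible A, B, C, D, E
Layer 20-45: 26 each from A, B, C, D = 26*4 = 104 chips; eligible A, B, C, D

Pot 1: 95 chips, eligible: A, B, C, D, E
Pot 2: 104 chips, eligible: A, B, C, D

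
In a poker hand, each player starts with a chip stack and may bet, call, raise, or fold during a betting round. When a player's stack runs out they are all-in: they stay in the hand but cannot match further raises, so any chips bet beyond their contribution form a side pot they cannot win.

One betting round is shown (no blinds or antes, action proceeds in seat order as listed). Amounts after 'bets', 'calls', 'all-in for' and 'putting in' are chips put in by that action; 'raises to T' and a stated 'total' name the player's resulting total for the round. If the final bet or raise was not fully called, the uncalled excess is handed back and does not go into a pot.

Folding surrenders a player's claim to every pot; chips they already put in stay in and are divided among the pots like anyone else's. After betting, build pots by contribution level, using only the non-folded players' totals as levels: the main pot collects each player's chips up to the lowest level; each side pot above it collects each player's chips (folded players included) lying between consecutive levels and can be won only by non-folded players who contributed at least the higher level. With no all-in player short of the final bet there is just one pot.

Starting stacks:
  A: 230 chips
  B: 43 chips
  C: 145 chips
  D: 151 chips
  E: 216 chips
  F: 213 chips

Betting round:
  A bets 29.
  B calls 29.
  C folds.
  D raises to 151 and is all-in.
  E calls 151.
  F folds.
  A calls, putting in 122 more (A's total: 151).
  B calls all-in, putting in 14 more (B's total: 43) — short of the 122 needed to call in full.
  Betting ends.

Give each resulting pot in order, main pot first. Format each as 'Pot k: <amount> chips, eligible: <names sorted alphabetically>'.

Contributions: A=151, B=43, D=151, E=151
Folded: C, F
Pot levels (distinct totals of non-folded players): 43, 151
Layer 1-43: 43 each from A, B, D, E = 43*4 = 172 chips; eligible A, B, D, E
Layer 44-151: 108 each from A, D, E = 108*3 = 324 chips; eligible A, D, E

Pot 1: 172 chips, eligible: A, B, D, E
Pot 2: 324 chips, eligible: A, D, E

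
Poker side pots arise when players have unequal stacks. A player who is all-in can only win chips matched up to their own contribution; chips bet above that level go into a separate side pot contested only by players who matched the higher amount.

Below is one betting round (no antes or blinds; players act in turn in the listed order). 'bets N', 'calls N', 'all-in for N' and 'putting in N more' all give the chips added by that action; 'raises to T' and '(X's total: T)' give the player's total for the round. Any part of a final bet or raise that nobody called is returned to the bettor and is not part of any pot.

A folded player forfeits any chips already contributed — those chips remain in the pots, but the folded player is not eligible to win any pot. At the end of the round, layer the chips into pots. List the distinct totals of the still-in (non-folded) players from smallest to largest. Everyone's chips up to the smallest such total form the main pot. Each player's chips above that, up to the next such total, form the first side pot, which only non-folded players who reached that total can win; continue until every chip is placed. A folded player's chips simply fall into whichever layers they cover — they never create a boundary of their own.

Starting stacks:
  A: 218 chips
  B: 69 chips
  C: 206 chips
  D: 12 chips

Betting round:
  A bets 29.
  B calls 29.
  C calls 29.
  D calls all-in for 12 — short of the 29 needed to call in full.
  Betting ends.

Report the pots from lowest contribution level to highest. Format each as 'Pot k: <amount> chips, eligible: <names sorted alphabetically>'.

Contributions: A=29, B=29, C=29, D=12
Pot levels (distinct totals of non-folded players): 12, 29
Layer 1-12: 12 each from A, B, C, D = 12*4 = 48 chips; eligible A, B, C, D
Layer 13-29: 17 each from A, B, C = 17*3 = 51 chips; eligible A, B, C

Pot 1: 48 chips, eligible: A, B, C, D
Pot 2: 51 chips, eligible: A, B, C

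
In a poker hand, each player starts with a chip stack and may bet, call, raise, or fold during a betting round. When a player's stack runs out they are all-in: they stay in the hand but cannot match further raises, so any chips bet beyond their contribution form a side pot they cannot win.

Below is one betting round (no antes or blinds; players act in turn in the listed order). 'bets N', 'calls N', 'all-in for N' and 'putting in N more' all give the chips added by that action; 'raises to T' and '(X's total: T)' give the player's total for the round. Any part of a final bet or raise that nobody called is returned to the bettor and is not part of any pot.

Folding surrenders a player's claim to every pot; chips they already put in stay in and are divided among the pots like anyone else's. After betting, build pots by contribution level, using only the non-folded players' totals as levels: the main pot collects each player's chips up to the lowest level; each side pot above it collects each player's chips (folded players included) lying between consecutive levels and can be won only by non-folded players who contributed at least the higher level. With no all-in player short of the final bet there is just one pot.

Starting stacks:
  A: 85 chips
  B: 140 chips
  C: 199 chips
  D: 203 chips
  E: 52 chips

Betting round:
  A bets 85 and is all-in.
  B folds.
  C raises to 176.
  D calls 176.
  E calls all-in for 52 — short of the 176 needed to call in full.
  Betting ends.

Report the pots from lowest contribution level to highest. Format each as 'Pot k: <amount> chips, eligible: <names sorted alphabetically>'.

Contributions: A=85, C=176, D=176, E=52
Folded: B
Pot levels (distinct totals of non-folded players): 52, 85, 176
Layer 1-52: 52 each from A, C, D, E = 52*4 = 208 chips; eligible A, C, D, E
Layer 53-85: 33 each from A, C, D = 33*3 = 99 chips; eligible A, C, D
Layer 86-176: 91 each from C, D = 91*2 = 182 chips; eligible C, D

Pot 1: 208 chips, eligible: A, C, D, E
Pot 2: 99 chips, eligible: A, C, D
Pot 3: 182 chips, eligible: C, D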